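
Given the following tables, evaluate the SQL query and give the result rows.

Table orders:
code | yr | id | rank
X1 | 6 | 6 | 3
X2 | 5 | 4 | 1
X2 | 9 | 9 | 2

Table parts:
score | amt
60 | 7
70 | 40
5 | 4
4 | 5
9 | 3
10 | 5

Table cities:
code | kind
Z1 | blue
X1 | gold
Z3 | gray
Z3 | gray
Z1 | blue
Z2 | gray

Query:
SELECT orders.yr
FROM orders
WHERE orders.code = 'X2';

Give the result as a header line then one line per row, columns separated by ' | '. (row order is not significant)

After WHERE (2 rows):
orders.code | orders.yr | orders.id | orders.rank
X2 | 5 | 4 | 1
X2 | 9 | 9 | 2
After SELECT (2 rows):
orders.yr
5
9

== RESULT ==
orders.yr
5
9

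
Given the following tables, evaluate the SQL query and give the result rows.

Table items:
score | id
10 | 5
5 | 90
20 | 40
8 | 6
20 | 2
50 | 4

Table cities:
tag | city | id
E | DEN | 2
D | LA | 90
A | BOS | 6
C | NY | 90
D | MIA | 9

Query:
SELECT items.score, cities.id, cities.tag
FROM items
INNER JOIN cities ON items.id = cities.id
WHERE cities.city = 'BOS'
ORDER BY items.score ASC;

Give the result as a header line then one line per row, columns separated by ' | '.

After JOIN cities (4 rows):
items.score | items.id | cities.tag | cities.city | cities.id
5 | 90 | D | LA | 90
5 | 90 | C | NY | 90
8 | 6 | A | BOS | 6
20 | 2 | E | DEN | 2
After WHERE (1 rows):
items.score | items.id | cities.tag | cities.city | cities.id
8 | 6 | A | BOS | 6
After SELECT (1 rows):
items.score | cities.id | cities.tag
8 | 6 | A
After ORDER BY (1 rows):
items.score | cities.id | cities.tag
8 | 6 | A

== RESULT ==
items.score | cities.id | cities.tag
8 | 6 | A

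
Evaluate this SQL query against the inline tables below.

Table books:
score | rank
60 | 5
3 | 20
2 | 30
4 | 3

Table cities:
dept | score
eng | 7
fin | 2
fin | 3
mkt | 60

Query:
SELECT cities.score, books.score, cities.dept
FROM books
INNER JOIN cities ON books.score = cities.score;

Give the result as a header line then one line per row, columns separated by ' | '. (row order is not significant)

== RESULT ==
cities.score | books.score | cities.dept
60 | 60 | mkt
3 | 3 | fin
2 | 2 | fin

Derivation:
After JOIN cities (3 rows):
books.score | books.rank | cities.dept | cities.score
60 | 5 | mkt | 60
3 | 20 | fin | 3
2 | 30 | fin | 2
After SELECT (3 rows):
cities.score | books.score | cities.dept
60 | 60 | mkt
3 | 3 | fin
2 | 2 | fin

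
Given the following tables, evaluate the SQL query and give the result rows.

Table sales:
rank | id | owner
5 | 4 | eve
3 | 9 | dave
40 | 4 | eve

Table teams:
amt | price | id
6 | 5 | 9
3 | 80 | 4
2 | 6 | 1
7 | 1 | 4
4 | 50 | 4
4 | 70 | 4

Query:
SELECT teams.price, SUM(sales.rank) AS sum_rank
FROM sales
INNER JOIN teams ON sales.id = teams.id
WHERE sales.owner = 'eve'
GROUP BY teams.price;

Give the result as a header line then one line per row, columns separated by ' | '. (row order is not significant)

After JOIN teams (9 rows):
sales.rank | sales.id | sales.owner | teams.amt | teams.price | teams.id
5 | 4 | eve | 3 | 80 | 4
5 | 4 | eve | 7 | 1 | 4
5 | 4 | eve | 4 | 50 | 4
5 | 4 | eve | 4 | 70 | 4
3 | 9 | dave | 6 | 5 | 9
40 | 4 | eve | 3 | 80 | 4
40 | 4 | eve | 7 | 1 | 4
40 | 4 | eve | 4 | 50 | 4
40 | 4 | eve | 4 | 70 | 4
After WHERE (8 rows):
sales.rank | sales.id | sales.owner | teams.amt | teams.price | teams.id
5 | 4 | eve | 3 | 80 | 4
5 | 4 | eve | 7 | 1 | 4
5 | 4 | eve | 4 | 50 | 4
5 | 4 | eve | 4 | 70 | 4
40 | 4 | eve | 3 | 80 | 4
40 | 4 | eve | 7 | 1 | 4
40 | 4 | eve | 4 | 50 | 4
40 | 4 | eve | 4 | 70 | 4
After GROUP BY (4 rows):
teams.price | sum_rank
80 | 45
1 | 45
50 | 45
70 | 45

== RESULT ==
teams.price | sum_rank
80 | 45
1 | 45
50 | 45
70 | 45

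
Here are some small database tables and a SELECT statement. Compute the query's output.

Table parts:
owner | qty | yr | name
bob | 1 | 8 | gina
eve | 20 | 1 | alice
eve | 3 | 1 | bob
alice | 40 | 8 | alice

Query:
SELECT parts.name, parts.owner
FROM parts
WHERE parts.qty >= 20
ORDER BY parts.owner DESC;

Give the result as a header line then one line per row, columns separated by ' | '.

After WHERE (2 rows):
parts.owner | parts.qty | parts.yr | parts.name
eve | 20 | 1 | alice
alice | 40 | 8 | alice
After SELECT (2 rows):
parts.name | parts.owner
alice | eve
alice | alice
After ORDER BY (2 rows):
parts.name | parts.owner
alice | eve
alice | alice

== RESULT ==
parts.name | parts.owner
alice | eve
alice | alice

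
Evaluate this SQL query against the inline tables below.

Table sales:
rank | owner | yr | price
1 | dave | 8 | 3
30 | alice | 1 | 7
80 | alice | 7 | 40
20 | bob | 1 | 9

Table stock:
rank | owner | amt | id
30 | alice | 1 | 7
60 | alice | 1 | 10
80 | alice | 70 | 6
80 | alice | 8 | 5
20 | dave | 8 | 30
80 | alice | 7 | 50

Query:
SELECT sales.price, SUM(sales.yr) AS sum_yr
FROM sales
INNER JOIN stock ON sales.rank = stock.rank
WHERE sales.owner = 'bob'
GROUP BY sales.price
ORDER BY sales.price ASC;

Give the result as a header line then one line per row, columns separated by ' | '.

== RESULT ==
sales.price | sum_yr
9 | 1

Derivation:
After JOIN stock (5 rows):
sales.rank | sales.owner | sales.yr | sales.price | stock.rank | stock.owner | stock.amt | stock.id
30 | alice | 1 | 7 | 30 | alice | 1 | 7
80 | alice | 7 | 40 | 80 | alice | 70 | 6
80 | alice | 7 | 40 | 80 | alice | 8 | 5
80 | alice | 7 | 40 | 80 | alice | 7 | 50
20 | bob | 1 | 9 | 20 | dave | 8 | 30
After WHERE (1 rows):
sales.rank | sales.owner | sales.yr | sales.price | stock.rank | stock.owner | stock.amt | stock.id
20 | bob | 1 | 9 | 20 | dave | 8 | 30
After GROUP BY (1 rows):
sales.price | sum_yr
9 | 1
After ORDER BY (1 rows):
sales.price | sum_yr
9 | 1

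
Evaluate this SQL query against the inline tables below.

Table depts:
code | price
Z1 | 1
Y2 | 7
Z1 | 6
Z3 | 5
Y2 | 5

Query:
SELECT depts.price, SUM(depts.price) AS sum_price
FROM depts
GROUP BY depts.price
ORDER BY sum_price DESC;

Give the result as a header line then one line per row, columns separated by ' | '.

After GROUP BY (4 rows):
depts.price | sum_price
1 | 1
7 | 7
6 | 6
5 | 10
After ORDER BY (4 rows):
depts.price | sum_price
5 | 10
7 | 7
6 | 6
1 | 1

== RESULT ==
depts.price | sum_price
5 | 10
7 | 7
6 | 6
1 | 1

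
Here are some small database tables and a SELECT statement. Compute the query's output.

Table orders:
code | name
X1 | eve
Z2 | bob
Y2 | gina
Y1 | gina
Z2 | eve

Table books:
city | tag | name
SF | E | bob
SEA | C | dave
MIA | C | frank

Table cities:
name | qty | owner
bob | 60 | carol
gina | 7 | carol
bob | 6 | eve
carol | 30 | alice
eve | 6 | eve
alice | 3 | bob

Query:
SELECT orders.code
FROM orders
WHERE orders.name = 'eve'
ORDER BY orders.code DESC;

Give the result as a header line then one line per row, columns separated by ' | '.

== RESULT ==
orders.code
Z2
X1

Derivation:
After WHERE (2 rows):
orders.code | orders.name
X1 | eve
Z2 | eve
After SELECT (2 rows):
orders.code
X1
Z2
After ORDER BY (2 rows):
orders.code
Z2
X1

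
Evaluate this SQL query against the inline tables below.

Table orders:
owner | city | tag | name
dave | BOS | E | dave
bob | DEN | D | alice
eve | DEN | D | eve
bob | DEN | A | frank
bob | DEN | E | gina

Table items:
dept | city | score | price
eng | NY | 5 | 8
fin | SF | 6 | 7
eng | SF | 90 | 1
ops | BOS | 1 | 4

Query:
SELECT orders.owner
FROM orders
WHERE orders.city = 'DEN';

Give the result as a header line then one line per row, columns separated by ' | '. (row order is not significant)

After WHERE (4 rows):
orders.owner | orders.city | orders.tag | orders.name
bob | DEN | D | alice
eve | DEN | D | eve
bob | DEN | A | frank
bob | DEN | E | gina
After SELECT (4 rows):
orders.owner
bob
eve
bob
bob

== RESULT ==
orders.owner
bob
eve
bob
bob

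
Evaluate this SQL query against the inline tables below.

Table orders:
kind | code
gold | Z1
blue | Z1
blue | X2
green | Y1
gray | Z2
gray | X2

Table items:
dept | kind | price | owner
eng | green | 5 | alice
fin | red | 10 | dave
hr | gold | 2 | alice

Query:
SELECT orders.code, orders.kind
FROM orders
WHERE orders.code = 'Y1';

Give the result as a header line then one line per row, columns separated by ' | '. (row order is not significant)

After WHERE (1 rows):
orders.kind | orders.code
green | Y1
After SELECT (1 rows):
orders.code | orders.kind
Y1 | green

== RESULT ==
orders.code | orders.kind
Y1 | green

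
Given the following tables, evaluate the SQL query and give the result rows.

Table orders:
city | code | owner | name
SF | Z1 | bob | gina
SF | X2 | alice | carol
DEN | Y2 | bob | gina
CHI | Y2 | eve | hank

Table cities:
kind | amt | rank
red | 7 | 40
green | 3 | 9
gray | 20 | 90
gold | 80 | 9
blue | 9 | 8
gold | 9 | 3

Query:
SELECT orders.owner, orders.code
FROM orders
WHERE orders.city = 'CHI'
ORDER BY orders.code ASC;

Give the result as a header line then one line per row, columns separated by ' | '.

After WHERE (1 rows):
orders.city | orders.code | orders.owner | orders.name
CHI | Y2 | eve | hank
After SELECT (1 rows):
orders.owner | orders.code
eve | Y2
After ORDER BY (1 rows):
orders.owner | orders.code
eve | Y2

== RESULT ==
orders.owner | orders.code
eve | Y2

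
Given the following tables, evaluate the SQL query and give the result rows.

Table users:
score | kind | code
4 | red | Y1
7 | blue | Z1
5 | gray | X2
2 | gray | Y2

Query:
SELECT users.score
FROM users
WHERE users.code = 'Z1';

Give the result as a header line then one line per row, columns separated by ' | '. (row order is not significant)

After WHERE (1 rows):
users.score | users.kind | users.code
7 | blue | Z1
After SELECT (1 rows):
users.score
7

== RESULT ==
users.score
7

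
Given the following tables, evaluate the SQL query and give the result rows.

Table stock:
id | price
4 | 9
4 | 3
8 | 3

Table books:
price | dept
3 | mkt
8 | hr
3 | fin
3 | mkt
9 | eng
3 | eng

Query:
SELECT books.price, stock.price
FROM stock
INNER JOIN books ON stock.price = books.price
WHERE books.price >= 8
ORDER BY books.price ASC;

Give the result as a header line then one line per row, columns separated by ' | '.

== RESULT ==
books.price | stock.price
9 | 9

Derivation:
After JOIN books (9 rows):
stock.id | stock.price | books.price | books.dept
4 | 9 | 9 | eng
4 | 3 | 3 | mkt
4 | 3 | 3 | fin
4 | 3 | 3 | mkt
4 | 3 | 3 | eng
8 | 3 | 3 | mkt
8 | 3 | 3 | fin
8 | 3 | 3 | mkt
8 | 3 | 3 | eng
After WHERE (1 rows):
stock.id | stock.price | books.price | books.dept
4 | 9 | 9 | eng
After SELECT (1 rows):
books.price | stock.price
9 | 9
After ORDER BY (1 rows):
books.price | stock.price
9 | 9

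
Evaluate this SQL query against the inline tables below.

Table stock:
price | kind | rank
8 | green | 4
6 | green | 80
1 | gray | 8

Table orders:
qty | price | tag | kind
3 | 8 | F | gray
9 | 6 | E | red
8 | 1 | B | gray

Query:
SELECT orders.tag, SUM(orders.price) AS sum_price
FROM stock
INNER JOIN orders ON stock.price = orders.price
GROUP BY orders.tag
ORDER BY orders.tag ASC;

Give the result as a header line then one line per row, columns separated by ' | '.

== RESULT ==
orders.tag | sum_price
B | 1
E | 6
F | 8

Derivation:
After JOIN orders (3 rows):
stock.price | stock.kind | stock.rank | orders.qty | orders.price | orders.tag | orders.kind
8 | green | 4 | 3 | 8 | F | gray
6 | green | 80 | 9 | 6 | E | red
1 | gray | 8 | 8 | 1 | B | gray
After GROUP BY (3 rows):
orders.tag | sum_price
F | 8
E | 6
B | 1
After ORDER BY (3 rows):
orders.tag | sum_price
B | 1
E | 6
F | 8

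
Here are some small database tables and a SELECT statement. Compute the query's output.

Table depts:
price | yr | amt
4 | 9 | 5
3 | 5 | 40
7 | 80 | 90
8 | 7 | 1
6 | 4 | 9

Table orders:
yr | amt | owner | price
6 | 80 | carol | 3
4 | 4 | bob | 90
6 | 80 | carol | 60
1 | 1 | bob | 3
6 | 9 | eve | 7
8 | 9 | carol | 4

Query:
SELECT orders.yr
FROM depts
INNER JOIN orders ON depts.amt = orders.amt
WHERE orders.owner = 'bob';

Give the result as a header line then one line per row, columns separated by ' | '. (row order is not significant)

== RESULT ==
orders.yr
1

Derivation:
After JOIN orders (3 rows):
depts.price | depts.yr | depts.amt | orders.yr | orders.amt | orders.owner | orders.price
8 | 7 | 1 | 1 | 1 | bob | 3
6 | 4 | 9 | 6 | 9 | eve | 7
6 | 4 | 9 | 8 | 9 | carol | 4
After WHERE (1 rows):
depts.price | depts.yr | depts.amt | orders.yr | orders.amt | orders.owner | orders.price
8 | 7 | 1 | 1 | 1 | bob | 3
After SELECT (1 rows):
orders.yr
1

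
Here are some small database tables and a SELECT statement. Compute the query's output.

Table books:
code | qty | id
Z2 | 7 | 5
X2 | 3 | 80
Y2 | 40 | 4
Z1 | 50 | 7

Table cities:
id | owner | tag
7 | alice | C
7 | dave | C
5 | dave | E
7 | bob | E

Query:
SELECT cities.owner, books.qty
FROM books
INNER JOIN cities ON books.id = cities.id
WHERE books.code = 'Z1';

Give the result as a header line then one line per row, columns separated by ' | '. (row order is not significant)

== RESULT ==
cities.owner | books.qty
alice | 50
dave | 50
bob | 50

Derivation:
After JOIN cities (4 rows):
books.code | books.qty | books.id | cities.id | cities.owner | cities.tag
Z2 | 7 | 5 | 5 | dave | E
Z1 | 50 | 7 | 7 | alice | C
Z1 | 50 | 7 | 7 | dave | C
Z1 | 50 | 7 | 7 | bob | E
After WHERE (3 rows):
books.code | books.qty | books.id | cities.id | cities.owner | cities.tag
Z1 | 50 | 7 | 7 | alice | C
Z1 | 50 | 7 | 7 | dave | C
Z1 | 50 | 7 | 7 | bob | E
After SELECT (3 rows):
cities.owner | books.qty
alice | 50
dave | 50
bob | 50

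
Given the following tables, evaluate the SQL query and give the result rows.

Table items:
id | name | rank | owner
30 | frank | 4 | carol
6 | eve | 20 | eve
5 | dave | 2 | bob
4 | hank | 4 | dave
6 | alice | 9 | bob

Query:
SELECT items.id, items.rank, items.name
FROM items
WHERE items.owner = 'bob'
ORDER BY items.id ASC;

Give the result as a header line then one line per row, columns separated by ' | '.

== RESULT ==
items.id | items.rank | items.name
5 | 2 | dave
6 | 9 | alice

Derivation:
After WHERE (2 rows):
items.id | items.name | items.rank | items.owner
5 | dave | 2 | bob
6 | alice | 9 | bob
After SELECT (2 rows):
items.id | items.rank | items.name
5 | 2 | dave
6 | 9 | alice
After ORDER BY (2 rows):
items.id | items.rank | items.name
5 | 2 | dave
6 | 9 | alice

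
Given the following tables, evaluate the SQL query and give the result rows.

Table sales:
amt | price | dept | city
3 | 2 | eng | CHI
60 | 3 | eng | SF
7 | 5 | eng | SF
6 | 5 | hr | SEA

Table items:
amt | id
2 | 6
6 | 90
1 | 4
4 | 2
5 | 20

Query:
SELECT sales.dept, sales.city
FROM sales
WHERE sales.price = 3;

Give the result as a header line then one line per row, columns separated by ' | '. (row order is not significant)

== RESULT ==
sales.dept | sales.city
eng | SF

Derivation:
After WHERE (1 rows):
sales.amt | sales.price | sales.dept | sales.city
60 | 3 | eng | SF
After SELECT (1 rows):
sales.dept | sales.city
eng | SF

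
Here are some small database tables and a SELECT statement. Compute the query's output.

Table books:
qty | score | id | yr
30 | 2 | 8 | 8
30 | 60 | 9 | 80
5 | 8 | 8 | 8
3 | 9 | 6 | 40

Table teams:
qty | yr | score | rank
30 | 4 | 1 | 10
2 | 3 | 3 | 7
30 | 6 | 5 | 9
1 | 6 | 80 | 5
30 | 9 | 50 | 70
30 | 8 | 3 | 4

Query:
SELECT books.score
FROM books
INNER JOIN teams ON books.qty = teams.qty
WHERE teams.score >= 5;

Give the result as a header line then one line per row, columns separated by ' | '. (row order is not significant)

After JOIN teams (8 rows):
books.qty | books.score | books.id | books.yr | teams.qty | teams.yr | teams.score | teams.rank
30 | 2 | 8 | 8 | 30 | 4 | 1 | 10
30 | 2 | 8 | 8 | 30 | 6 | 5 | 9
30 | 2 | 8 | 8 | 30 | 9 | 50 | 70
30 | 2 | 8 | 8 | 30 | 8 | 3 | 4
30 | 60 | 9 | 80 | 30 | 4 | 1 | 10
30 | 60 | 9 | 80 | 30 | 6 | 5 | 9
30 | 60 | 9 | 80 | 30 | 9 | 50 | 70
30 | 60 | 9 | 80 | 30 | 8 | 3 | 4
After WHERE (4 rows):
books.qty | books.score | books.id | books.yr | teams.qty | teams.yr | teams.score | teams.rank
30 | 2 | 8 | 8 | 30 | 6 | 5 | 9
30 | 2 | 8 | 8 | 30 | 9 | 50 | 70
30 | 60 | 9 | 80 | 30 | 6 | 5 | 9
30 | 60 | 9 | 80 | 30 | 9 | 50 | 70
After SELECT (4 rows):
books.score
2
2
60
60

== RESULT ==
books.score
2
2
60
60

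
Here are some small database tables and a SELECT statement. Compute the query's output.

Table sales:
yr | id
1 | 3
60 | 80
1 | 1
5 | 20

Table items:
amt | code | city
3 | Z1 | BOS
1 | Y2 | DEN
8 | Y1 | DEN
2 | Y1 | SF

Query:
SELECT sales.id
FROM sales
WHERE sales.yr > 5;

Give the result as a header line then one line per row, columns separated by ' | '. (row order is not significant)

== RESULT ==
sales.id
80

Derivation:
After WHERE (1 rows):
sales.yr | sales.id
60 | 80
After SELECT (1 rows):
sales.id
80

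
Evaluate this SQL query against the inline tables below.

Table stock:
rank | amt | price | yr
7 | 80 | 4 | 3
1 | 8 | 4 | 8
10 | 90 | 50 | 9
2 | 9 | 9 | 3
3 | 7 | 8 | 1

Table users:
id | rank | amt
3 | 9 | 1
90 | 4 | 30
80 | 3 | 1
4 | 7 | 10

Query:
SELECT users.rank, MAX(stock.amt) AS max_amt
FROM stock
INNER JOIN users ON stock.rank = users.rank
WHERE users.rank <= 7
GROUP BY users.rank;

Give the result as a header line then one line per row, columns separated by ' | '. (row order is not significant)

After JOIN users (2 rows):
stock.rank | stock.amt | stock.price | stock.yr | users.id | users.rank | users.amt
7 | 80 | 4 | 3 | 4 | 7 | 10
3 | 7 | 8 | 1 | 80 | 3 | 1
After WHERE (2 rows):
stock.rank | stock.amt | stock.price | stock.yr | users.id | users.rank | users.amt
7 | 80 | 4 | 3 | 4 | 7 | 10
3 | 7 | 8 | 1 | 80 | 3 | 1
After GROUP BY (2 rows):
users.rank | max_amt
7 | 80
3 | 7

== RESULT ==
users.rank | max_amt
7 | 80
3 | 7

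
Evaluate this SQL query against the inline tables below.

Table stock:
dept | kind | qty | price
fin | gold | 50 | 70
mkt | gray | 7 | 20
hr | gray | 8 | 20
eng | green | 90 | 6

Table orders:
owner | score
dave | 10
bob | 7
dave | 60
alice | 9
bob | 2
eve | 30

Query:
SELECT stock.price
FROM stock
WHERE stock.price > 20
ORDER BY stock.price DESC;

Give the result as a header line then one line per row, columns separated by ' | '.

== RESULT ==
stock.price
70

Derivation:
After WHERE (1 rows):
stock.dept | stock.kind | stock.qty | stock.price
fin | gold | 50 | 70
After SELECT (1 rows):
stock.price
70
After ORDER BY (1 rows):
stock.price
70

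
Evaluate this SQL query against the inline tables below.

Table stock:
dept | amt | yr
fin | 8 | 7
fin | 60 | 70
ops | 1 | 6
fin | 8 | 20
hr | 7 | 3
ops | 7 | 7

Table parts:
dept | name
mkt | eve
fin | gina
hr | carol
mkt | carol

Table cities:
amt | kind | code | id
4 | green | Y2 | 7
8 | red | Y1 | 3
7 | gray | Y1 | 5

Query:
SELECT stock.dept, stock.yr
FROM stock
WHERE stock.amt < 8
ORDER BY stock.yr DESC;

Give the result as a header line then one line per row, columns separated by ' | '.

== RESULT ==
stock.dept | stock.yr
ops | 7
ops | 6
hr | 3

Derivation:
After WHERE (3 rows):
stock.dept | stock.amt | stock.yr
ops | 1 | 6
hr | 7 | 3
ops | 7 | 7
After SELECT (3 rows):
stock.dept | stock.yr
ops | 6
hr | 3
ops | 7
After ORDER BY (3 rows):
stock.dept | stock.yr
ops | 7
ops | 6
hr | 3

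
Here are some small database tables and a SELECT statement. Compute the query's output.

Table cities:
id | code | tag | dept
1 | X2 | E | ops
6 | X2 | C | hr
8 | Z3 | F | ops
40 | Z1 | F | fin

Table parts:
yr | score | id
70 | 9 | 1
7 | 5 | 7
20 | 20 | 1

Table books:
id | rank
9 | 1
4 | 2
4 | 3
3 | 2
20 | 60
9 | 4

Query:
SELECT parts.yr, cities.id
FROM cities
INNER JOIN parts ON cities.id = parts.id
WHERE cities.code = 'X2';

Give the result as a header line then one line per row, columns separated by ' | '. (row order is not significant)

== RESULT ==
parts.yr | cities.id
70 | 1
20 | 1

Derivation:
After JOIN parts (2 rows):
cities.id | cities.code | cities.tag | cities.dept | parts.yr | parts.score | parts.id
1 | X2 | E | ops | 70 | 9 | 1
1 | X2 | E | ops | 20 | 20 | 1
After WHERE (2 rows):
cities.id | cities.code | cities.tag | cities.dept | parts.yr | parts.score | parts.id
1 | X2 | E | ops | 70 | 9 | 1
1 | X2 | E | ops | 20 | 20 | 1
After SELECT (2 rows):
parts.yr | cities.id
70 | 1
20 | 1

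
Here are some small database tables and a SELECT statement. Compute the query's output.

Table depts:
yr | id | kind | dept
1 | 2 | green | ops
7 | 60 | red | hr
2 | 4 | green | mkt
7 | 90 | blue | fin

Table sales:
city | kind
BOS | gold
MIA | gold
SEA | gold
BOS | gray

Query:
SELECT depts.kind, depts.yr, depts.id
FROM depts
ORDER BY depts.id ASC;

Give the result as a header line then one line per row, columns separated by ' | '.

After SELECT (4 rows):
depts.kind | depts.yr | depts.id
green | 1 | 2
red | 7 | 60
green | 2 | 4
blue | 7 | 90
After ORDER BY (4 rows):
depts.kind | depts.yr | depts.id
green | 1 | 2
green | 2 | 4
red | 7 | 60
blue | 7 | 90

== RESULT ==
depts.kind | depts.yr | depts.id
green | 1 | 2
green | 2 | 4
red | 7 | 60
blue | 7 | 90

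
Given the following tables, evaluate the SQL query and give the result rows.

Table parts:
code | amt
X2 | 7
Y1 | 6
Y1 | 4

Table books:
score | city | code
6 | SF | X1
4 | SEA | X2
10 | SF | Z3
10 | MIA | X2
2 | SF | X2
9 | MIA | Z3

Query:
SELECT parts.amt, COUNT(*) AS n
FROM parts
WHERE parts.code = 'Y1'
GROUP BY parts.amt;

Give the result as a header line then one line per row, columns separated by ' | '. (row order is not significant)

After WHERE (2 rows):
parts.code | parts.amt
Y1 | 6
Y1 | 4
After GROUP BY (2 rows):
parts.amt | n
6 | 1
4 | 1

== RESULT ==
parts.amt | n
6 | 1
4 | 1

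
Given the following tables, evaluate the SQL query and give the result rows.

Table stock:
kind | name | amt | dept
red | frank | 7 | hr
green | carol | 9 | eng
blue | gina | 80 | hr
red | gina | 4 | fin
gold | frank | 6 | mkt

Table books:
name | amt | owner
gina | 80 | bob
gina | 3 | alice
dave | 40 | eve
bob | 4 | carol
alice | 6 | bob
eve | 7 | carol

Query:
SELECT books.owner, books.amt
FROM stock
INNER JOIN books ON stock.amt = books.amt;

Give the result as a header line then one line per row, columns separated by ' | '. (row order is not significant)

After JOIN books (4 rows):
stock.kind | stock.name | stock.amt | stock.dept | books.name | books.amt | books.owner
red | frank | 7 | hr | eve | 7 | carol
blue | gina | 80 | hr | gina | 80 | bob
red | gina | 4 | fin | bob | 4 | carol
gold | frank | 6 | mkt | alice | 6 | bob
After SELECT (4 rows):
books.owner | books.amt
carol | 7
bob | 80
carol | 4
bob | 6

== RESULT ==
books.owner | books.amt
carol | 7
bob | 80
carol | 4
bob | 6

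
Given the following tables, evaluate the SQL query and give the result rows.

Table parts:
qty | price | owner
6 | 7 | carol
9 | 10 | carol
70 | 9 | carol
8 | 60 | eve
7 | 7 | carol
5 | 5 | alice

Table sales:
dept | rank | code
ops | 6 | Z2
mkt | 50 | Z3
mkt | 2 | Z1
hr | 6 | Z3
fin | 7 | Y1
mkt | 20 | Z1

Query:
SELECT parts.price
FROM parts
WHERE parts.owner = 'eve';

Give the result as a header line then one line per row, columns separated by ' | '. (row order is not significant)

After WHERE (1 rows):
parts.qty | parts.price | parts.owner
8 | 60 | eve
After SELECT (1 rows):
parts.price
60

== RESULT ==
parts.price
60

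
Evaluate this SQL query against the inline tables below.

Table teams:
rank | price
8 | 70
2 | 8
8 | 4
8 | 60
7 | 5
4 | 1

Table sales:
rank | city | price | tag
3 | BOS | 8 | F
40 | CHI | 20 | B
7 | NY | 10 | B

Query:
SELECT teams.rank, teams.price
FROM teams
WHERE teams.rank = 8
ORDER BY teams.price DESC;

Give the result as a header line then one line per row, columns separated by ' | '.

After WHERE (3 rows):
teams.rank | teams.price
8 | 70
8 | 4
8 | 60
After SELECT (3 rows):
teams.rank | teams.price
8 | 70
8 | 4
8 | 60
After ORDER BY (3 rows):
teams.rank | teams.price
8 | 70
8 | 60
8 | 4

== RESULT ==
teams.rank | teams.price
8 | 70
8 | 60
8 | 4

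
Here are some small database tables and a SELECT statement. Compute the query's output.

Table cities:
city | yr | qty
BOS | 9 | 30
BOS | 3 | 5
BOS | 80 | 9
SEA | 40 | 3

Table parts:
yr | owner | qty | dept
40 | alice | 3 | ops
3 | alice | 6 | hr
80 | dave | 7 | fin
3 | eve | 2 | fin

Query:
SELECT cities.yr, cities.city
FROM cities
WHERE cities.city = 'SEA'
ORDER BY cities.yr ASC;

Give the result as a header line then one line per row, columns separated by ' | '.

== RESULT ==
cities.yr | cities.city
40 | SEA

Derivation:
After WHERE (1 rows):
cities.city | cities.yr | cities.qty
SEA | 40 | 3
After SELECT (1 rows):
cities.yr | cities.city
40 | SEA
After ORDER BY (1 rows):
cities.yr | cities.city
40 | SEA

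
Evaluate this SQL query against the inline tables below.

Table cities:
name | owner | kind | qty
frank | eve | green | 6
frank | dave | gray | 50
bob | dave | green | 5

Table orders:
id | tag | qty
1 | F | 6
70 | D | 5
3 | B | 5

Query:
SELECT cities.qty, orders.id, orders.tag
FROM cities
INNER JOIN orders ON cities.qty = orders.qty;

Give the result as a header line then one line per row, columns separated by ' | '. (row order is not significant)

After JOIN orders (3 rows):
cities.name | cities.owner | cities.kind | cities.qty | orders.id | orders.tag | orders.qty
frank | eve | green | 6 | 1 | F | 6
bob | dave | green | 5 | 70 | D | 5
bob | dave | green | 5 | 3 | B | 5
After SELECT (3 rows):
cities.qty | orders.id | orders.tag
6 | 1 | F
5 | 70 | D
5 | 3 | B

== RESULT ==
cities.qty | orders.id | orders.tag
6 | 1 | F
5 | 70 | D
5 | 3 | B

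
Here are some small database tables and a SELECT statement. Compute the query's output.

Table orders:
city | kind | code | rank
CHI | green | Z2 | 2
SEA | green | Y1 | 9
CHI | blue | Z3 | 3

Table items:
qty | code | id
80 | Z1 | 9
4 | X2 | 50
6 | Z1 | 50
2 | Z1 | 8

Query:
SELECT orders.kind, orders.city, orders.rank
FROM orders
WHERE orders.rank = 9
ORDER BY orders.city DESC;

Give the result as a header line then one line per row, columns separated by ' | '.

== RESULT ==
orders.kind | orders.city | orders.rank
green | SEA | 9

Derivation:
After WHERE (1 rows):
orders.city | orders.kind | orders.code | orders.rank
SEA | green | Y1 | 9
After SELECT (1 rows):
orders.kind | orders.city | orders.rank
green | SEA | 9
After ORDER BY (1 rows):
orders.kind | orders.city | orders.rank
green | SEA | 9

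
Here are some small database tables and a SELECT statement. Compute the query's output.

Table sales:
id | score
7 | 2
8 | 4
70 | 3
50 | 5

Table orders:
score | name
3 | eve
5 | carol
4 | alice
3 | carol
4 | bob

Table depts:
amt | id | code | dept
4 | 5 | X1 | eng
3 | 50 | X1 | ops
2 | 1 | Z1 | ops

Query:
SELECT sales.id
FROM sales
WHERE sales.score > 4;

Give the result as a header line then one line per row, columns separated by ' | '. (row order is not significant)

== RESULT ==
sales.id
50

Derivation:
After WHERE (1 rows):
sales.id | sales.score
50 | 5
After SELECT (1 rows):
sales.id
50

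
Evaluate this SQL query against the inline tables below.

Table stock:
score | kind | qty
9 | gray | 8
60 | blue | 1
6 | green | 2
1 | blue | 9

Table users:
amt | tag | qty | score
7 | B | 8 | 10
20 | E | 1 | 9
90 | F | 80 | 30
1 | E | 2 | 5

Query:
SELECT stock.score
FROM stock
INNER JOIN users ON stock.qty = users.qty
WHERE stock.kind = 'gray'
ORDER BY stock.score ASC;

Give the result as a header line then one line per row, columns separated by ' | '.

After JOIN users (3 rows):
stock.score | stock.kind | stock.qty | users.amt | users.tag | users.qty | users.score
9 | gray | 8 | 7 | B | 8 | 10
60 | blue | 1 | 20 | E | 1 | 9
6 | green | 2 | 1 | E | 2 | 5
After WHERE (1 rows):
stock.score | stock.kind | stock.qty | users.amt | users.tag | users.qty | users.score
9 | gray | 8 | 7 | B | 8 | 10
After SELECT (1 rows):
stock.score
9
After ORDER BY (1 rows):
stock.score
9

== RESULT ==
stock.score
9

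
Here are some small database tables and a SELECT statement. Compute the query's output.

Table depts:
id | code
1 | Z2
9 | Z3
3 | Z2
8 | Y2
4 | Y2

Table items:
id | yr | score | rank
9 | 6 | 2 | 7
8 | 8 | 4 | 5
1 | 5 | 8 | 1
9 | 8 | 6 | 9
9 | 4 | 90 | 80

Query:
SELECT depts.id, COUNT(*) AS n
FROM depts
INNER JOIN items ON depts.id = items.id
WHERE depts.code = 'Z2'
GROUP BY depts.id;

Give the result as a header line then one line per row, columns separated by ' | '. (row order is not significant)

After JOIN items (5 rows):
depts.id | depts.code | items.id | items.yr | items.score | items.rank
1 | Z2 | 1 | 5 | 8 | 1
9 | Z3 | 9 | 6 | 2 | 7
9 | Z3 | 9 | 8 | 6 | 9
9 | Z3 | 9 | 4 | 90 | 80
8 | Y2 | 8 | 8 | 4 | 5
After WHERE (1 rows):
depts.id | depts.code | items.id | items.yr | items.score | items.rank
1 | Z2 | 1 | 5 | 8 | 1
After GROUP BY (1 rows):
depts.id | n
1 | 1

== RESULT ==
depts.id | n
1 | 1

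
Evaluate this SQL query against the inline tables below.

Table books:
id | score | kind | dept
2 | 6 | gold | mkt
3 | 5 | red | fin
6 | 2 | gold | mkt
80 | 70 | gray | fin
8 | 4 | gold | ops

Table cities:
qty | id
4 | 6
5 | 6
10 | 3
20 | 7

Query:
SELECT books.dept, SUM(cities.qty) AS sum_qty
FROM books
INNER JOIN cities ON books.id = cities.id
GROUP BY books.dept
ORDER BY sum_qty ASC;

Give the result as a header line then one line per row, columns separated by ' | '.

== RESULT ==
books.dept | sum_qty
mkt | 9
fin | 10

Derivation:
After JOIN cities (3 rows):
books.id | books.score | books.kind | books.dept | cities.qty | cities.id
3 | 5 | red | fin | 10 | 3
6 | 2 | gold | mkt | 4 | 6
6 | 2 | gold | mkt | 5 | 6
After GROUP BY (2 rows):
books.dept | sum_qty
fin | 10
mkt | 9
After ORDER BY (2 rows):
books.dept | sum_qty
mkt | 9
fin | 10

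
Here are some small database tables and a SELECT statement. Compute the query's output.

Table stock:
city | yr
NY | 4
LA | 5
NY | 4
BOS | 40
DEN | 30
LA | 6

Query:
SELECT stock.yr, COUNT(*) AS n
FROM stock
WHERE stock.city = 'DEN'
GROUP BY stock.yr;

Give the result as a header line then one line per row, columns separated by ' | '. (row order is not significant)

After WHERE (1 rows):
stock.city | stock.yr
DEN | 30
After GROUP BY (1 rows):
stock.yr | n
30 | 1

== RESULT ==
stock.yr | n
30 | 1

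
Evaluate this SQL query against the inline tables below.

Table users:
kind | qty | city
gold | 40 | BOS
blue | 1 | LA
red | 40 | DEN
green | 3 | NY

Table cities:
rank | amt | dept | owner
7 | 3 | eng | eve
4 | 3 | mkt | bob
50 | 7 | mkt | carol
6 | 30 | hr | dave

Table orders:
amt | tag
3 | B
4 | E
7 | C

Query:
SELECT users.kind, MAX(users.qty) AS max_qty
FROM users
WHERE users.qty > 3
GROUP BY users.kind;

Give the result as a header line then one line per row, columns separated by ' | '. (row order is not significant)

After WHERE (2 rows):
users.kind | users.qty | users.city
gold | 40 | BOS
red | 40 | DEN
After GROUP BY (2 rows):
users.kind | max_qty
gold | 40
red | 40

== RESULT ==
users.kind | max_qty
gold | 40
red | 40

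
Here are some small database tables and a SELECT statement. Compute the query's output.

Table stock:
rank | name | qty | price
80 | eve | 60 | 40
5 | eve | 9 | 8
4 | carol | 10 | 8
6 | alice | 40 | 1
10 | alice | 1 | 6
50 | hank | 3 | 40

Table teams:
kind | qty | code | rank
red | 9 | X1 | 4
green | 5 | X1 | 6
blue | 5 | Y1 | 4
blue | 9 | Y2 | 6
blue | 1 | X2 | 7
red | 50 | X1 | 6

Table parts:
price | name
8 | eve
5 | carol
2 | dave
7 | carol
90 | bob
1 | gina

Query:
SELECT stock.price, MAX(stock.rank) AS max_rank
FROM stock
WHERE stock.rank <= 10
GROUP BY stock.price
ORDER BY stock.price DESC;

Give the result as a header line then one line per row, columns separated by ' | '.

== RESULT ==
stock.price | max_rank
8 | 5
6 | 10
1 | 6

Derivation:
After WHERE (4 rows):
stock.rank | stock.name | stock.qty | stock.price
5 | eve | 9 | 8
4 | carol | 10 | 8
6 | alice | 40 | 1
10 | alice | 1 | 6
After GROUP BY (3 rows):
stock.price | max_rank
8 | 5
1 | 6
6 | 10
After ORDER BY (3 rows):
stock.price | max_rank
8 | 5
6 | 10
1 | 6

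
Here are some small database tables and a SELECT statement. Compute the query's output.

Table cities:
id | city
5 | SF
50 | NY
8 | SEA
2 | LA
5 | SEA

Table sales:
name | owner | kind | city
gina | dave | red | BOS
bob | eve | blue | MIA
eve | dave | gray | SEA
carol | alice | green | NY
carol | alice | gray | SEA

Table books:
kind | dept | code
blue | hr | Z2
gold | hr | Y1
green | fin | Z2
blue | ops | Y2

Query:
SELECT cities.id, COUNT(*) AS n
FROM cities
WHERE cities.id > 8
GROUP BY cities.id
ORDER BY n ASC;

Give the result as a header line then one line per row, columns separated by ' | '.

== RESULT ==
cities.id | n
50 | 1

Derivation:
After WHERE (1 rows):
cities.id | cities.city
50 | NY
After GROUP BY (1 rows):
cities.id | n
50 | 1
After ORDER BY (1 rows):
cities.id | n
50 | 1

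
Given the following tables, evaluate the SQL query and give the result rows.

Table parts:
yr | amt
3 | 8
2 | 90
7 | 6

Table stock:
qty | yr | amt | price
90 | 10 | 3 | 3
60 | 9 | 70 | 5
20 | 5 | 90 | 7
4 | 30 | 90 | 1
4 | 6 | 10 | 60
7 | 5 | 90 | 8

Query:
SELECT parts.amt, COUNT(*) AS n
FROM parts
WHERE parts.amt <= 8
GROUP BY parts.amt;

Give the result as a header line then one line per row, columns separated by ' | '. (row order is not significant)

== RESULT ==
parts.amt | n
8 | 1
6 | 1

Derivation:
After WHERE (2 rows):
parts.yr | parts.amt
3 | 8
7 | 6
After GROUP BY (2 rows):
parts.amt | n
8 | 1
6 | 1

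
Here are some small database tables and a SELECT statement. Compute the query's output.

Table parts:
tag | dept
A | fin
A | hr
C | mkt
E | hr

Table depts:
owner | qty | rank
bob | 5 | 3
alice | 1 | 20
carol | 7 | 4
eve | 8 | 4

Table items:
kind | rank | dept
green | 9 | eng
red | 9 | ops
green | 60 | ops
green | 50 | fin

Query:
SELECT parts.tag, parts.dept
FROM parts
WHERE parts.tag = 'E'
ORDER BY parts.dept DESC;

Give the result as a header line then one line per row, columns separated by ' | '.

After WHERE (1 rows):
parts.tag | parts.dept
E | hr
After SELECT (1 rows):
parts.tag | parts.dept
E | hr
After ORDER BY (1 rows):
parts.tag | parts.dept
E | hr

== RESULT ==
parts.tag | parts.dept
E | hr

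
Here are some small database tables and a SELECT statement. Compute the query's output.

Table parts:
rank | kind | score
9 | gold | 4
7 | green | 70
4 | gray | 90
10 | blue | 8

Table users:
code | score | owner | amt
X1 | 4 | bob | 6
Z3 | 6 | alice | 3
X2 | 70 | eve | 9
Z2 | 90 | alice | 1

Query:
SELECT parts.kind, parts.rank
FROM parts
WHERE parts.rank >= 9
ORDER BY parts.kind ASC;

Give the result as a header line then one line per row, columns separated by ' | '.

== RESULT ==
parts.kind | parts.rank
blue | 10
gold | 9

Derivation:
After WHERE (2 rows):
parts.rank | parts.kind | parts.score
9 | gold | 4
10 | blue | 8
After SELECT (2 rows):
parts.kind | parts.rank
gold | 9
blue | 10
After ORDER BY (2 rows):
parts.kind | parts.rank
blue | 10
gold | 9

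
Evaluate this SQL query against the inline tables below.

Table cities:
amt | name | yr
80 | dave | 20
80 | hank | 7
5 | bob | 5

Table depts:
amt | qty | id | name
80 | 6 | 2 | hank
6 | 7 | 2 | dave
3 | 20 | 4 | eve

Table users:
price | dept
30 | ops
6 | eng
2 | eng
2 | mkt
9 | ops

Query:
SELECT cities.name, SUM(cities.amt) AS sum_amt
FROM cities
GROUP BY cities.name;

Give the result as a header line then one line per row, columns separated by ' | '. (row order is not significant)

After GROUP BY (3 rows):
cities.name | sum_amt
dave | 80
hank | 80
bob | 5

== RESULT ==
cities.name | sum_amt
dave | 80
hank | 80
bob | 5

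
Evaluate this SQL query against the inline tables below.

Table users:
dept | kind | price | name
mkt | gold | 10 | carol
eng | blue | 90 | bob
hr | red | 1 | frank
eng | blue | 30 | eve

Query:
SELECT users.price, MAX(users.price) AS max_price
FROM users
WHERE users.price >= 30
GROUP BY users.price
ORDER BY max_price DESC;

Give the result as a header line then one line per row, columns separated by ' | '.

After WHERE (2 rows):
users.dept | users.kind | users.price | users.name
eng | blue | 90 | bob
eng | blue | 30 | eve
After GROUP BY (2 rows):
users.price | max_price
90 | 90
30 | 30
After ORDER BY (2 rows):
users.price | max_price
90 | 90
30 | 30

== RESULT ==
users.price | max_price
90 | 90
30 | 30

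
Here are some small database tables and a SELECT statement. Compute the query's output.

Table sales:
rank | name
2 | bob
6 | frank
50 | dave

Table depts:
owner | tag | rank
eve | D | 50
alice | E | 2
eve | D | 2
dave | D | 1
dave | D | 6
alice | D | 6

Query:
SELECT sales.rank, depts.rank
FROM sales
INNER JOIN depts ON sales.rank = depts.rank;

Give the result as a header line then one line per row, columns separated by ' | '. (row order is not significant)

== RESULT ==
sales.rank | depts.rank
2 | 2
2 | 2
6 | 6
6 | 6
50 | 50

Derivation:
After JOIN depts (5 rows):
sales.rank | sales.name | depts.owner | depts.tag | depts.rank
2 | bob | alice | E | 2
2 | bob | eve | D | 2
6 | frank | dave | D | 6
6 | frank | alice | D | 6
50 | dave | eve | D | 50
After SELECT (5 rows):
sales.rank | depts.rank
2 | 2
2 | 2
6 | 6
6 | 6
50 | 50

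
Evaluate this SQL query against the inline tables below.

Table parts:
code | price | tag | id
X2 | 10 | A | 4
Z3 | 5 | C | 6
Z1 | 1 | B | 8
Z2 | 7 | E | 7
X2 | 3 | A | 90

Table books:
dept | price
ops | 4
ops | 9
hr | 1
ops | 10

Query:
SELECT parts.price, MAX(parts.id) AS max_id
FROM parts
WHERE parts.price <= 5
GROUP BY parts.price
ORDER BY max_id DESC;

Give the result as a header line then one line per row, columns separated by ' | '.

== RESULT ==
parts.price | max_id
3 | 90
1 | 8
5 | 6

Derivation:
After WHERE (3 rows):
parts.code | parts.price | parts.tag | parts.id
Z3 | 5 | C | 6
Z1 | 1 | B | 8
X2 | 3 | A | 90
After GROUP BY (3 rows):
parts.price | max_id
5 | 6
1 | 8
3 | 90
After ORDER BY (3 rows):
parts.price | max_id
3 | 90
1 | 8
5 | 6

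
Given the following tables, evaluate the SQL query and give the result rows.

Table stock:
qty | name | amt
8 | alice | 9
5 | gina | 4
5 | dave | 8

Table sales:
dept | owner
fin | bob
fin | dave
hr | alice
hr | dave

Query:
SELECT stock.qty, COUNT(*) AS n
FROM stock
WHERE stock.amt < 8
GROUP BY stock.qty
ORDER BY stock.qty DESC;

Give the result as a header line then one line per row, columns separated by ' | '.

After WHERE (1 rows):
stock.qty | stock.name | stock.amt
5 | gina | 4
After GROUP BY (1 rows):
stock.qty | n
5 | 1
After ORDER BY (1 rows):
stock.qty | n
5 | 1

== RESULT ==
stock.qty | n
5 | 1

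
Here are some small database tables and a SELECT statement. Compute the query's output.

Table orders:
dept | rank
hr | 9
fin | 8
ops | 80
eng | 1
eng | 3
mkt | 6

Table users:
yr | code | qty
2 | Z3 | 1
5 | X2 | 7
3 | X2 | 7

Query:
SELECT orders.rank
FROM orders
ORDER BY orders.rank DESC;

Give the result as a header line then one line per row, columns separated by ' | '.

After SELECT (6 rows):
orders.rank
9
8
80
1
3
6
After ORDER BY (6 rows):
orders.rank
80
9
8
6
3
1

== RESULT ==
orders.rank
80
9
8
6
3
1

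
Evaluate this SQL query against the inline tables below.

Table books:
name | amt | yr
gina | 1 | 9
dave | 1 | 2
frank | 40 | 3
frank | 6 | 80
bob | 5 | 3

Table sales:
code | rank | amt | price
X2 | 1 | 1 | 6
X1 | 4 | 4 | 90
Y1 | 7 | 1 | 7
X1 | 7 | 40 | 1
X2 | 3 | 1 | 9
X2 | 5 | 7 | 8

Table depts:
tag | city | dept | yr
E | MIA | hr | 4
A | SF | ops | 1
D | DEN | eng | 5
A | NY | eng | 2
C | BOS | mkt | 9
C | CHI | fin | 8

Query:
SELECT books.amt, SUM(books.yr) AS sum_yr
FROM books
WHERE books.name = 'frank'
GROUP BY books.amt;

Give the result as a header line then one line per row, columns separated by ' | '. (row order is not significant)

After WHERE (2 rows):
books.name | books.amt | books.yr
frank | 40 | 3
frank | 6 | 80
After GROUP BY (2 rows):
books.amt | sum_yr
40 | 3
6 | 80

== RESULT ==
books.amt | sum_yr
40 | 3
6 | 80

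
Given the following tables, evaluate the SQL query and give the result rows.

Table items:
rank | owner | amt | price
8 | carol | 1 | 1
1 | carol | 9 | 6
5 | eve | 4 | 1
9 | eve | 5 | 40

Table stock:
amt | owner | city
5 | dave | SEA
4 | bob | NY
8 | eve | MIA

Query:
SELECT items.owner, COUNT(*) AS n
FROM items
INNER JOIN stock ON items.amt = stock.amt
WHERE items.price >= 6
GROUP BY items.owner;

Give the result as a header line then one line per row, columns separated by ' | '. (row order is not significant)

After JOIN stock (2 rows):
items.rank | items.owner | items.amt | items.price | stock.amt | stock.owner | stock.city
5 | eve | 4 | 1 | 4 | bob | NY
9 | eve | 5 | 40 | 5 | dave | SEA
After WHERE (1 rows):
items.rank | items.owner | items.amt | items.price | stock.amt | stock.owner | stock.city
9 | eve | 5 | 40 | 5 | dave | SEA
After GROUP BY (1 rows):
items.owner | n
eve | 1

== RESULT ==
items.owner | n
eve | 1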